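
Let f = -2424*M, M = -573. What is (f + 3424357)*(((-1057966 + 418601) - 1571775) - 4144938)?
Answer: -30593767442102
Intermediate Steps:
f = 1388952 (f = -2424*(-573) = 1388952)
(f + 3424357)*(((-1057966 + 418601) - 1571775) - 4144938) = (1388952 + 3424357)*(((-1057966 + 418601) - 1571775) - 4144938) = 4813309*((-639365 - 1571775) - 4144938) = 4813309*(-2211140 - 4144938) = 4813309*(-6356078) = -30593767442102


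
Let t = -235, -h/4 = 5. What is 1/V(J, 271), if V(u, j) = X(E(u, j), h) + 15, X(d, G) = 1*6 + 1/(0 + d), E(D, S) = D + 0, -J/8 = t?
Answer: 1880/39481 ≈ 0.047618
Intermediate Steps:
h = -20 (h = -4*5 = -20)
J = 1880 (J = -8*(-235) = 1880)
E(D, S) = D
X(d, G) = 6 + 1/d
V(u, j) = 21 + 1/u (V(u, j) = (6 + 1/u) + 15 = 21 + 1/u)
1/V(J, 271) = 1/(21 + 1/1880) = 1/(39481/1880) = 1880/39481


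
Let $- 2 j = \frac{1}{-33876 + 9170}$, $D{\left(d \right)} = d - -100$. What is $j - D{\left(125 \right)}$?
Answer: $- \frac{11117699}{49412} \approx -225.0$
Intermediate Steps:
$D{\left(d \right)} = 100 + d$ ($D{\left(d \right)} = d + 100 = 100 + d$)
$j = \frac{1}{49412}$ ($j = - \frac{1}{2 \left(-33876 + 9170\right)} = - \frac{1}{2 \left(-24706\right)} = \left(- \frac{1}{2}\right) \left(- \frac{1}{24706}\right) = \frac{1}{49412} \approx 2.0238 \cdot 10^{-5}$)
$j - D{\left(125 \right)} = \frac{1}{49412} - \left(100 + 125\right) = \frac{1}{49412} - 225 = - \frac{11117699}{49412}$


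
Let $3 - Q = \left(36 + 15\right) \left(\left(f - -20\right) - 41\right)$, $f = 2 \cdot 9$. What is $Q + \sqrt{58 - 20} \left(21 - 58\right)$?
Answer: $156 - 37 \sqrt{38} \approx -72.083$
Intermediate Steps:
$f = 18$
$Q = 156$ ($Q = 3 - \left(36 + 15\right) \left(\left(18 - -20\right) - 41\right) = 3 - 51 \left(\left(18 + 20\right) - 41\right) = 3 - 51 \left(38 - 41\right) = 3 - 51 \left(-3\right) = 3 - -153 = 3 + 153 = 156$)
$Q + \sqrt{58 - 20} \left(21 - 58\right) = 156 + \sqrt{58 - 20} \left(21 - 58\right) = 156 + \sqrt{38} \left(21 - 58\right) = 156 + \sqrt{38} \left(-37\right) = 156 - 37 \sqrt{38}$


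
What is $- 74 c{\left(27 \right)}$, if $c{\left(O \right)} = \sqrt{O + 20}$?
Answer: $- 74 \sqrt{47} \approx -507.32$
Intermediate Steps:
$c{\left(O \right)} = \sqrt{20 + O}$
$- 74 c{\left(27 \right)} = - 74 \sqrt{20 + 27} = - 74 \sqrt{47}$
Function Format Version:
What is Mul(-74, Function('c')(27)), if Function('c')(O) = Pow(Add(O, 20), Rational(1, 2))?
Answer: Mul(-74, Pow(47, Rational(1, 2))) ≈ -507.32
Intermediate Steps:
Function('c')(O) = Pow(Add(20, O), Rational(1, 2))
Mul(-74, Function('c')(27)) = Mul(-74, Pow(Add(20, 27), Rational(1, 2))) = Mul(-74, Pow(47, Rational(1, 2)))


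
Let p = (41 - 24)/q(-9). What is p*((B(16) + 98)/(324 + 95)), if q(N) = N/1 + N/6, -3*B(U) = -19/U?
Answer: -80291/211176 ≈ -0.38021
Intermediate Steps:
B(U) = 19/(3*U) (B(U) = -(-19)/(3*U) = 19/(3*U))
q(N) = 7*N/6 (q(N) = N*1 + N*(⅙) = N + N/6 = 7*N/6)
p = -34/21 (p = (41 - 24)/(((7/6)*(-9))) = 17/(-21/2) = 17*(-2/21) = -34/21 ≈ -1.6190)
p*((B(16) + 98)/(324 + 95)) = -34*((19/3)/16 + 98)/(21*(324 + 95)) = -34*((19/3)*(1/16) + 98)/(21*419) = -34*(19/48 + 98)/(21*419) = -80291/(504*419) = -34/21*4723/20112 = -80291/211176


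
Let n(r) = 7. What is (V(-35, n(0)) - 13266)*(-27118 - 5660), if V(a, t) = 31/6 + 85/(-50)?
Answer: 2173596588/5 ≈ 4.3472e+8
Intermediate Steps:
V(a, t) = 52/15 (V(a, t) = 31*(⅙) + 85*(-1/50) = 31/6 - 17/10 = 52/15)
(V(-35, n(0)) - 13266)*(-27118 - 5660) = (52/15 - 13266)*(-27118 - 5660) = -198938/15*(-32778) = 2173596588/5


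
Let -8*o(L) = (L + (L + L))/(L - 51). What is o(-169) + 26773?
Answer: 47119973/1760 ≈ 26773.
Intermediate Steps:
o(L) = -3*L/(8*(-51 + L)) (o(L) = -(L + (L + L))/(8*(L - 51)) = -(L + 2*L)/(8*(-51 + L)) = -3*L/(8*(-51 + L)))
o(-169) + 26773 = -3*(-169)/(-408 + 8*(-169)) + 26773 = -3*(-169)/(-408 - 1352) + 26773 = -3*(-169)/(-1760) + 26773 = -3*(-169)*(-1/1760) + 26773 = -507/1760 + 26773 = 47119973/1760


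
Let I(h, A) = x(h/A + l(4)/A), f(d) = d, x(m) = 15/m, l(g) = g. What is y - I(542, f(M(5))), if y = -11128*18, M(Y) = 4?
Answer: -18227674/91 ≈ -2.0030e+5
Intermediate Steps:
I(h, A) = 15/(4/A + h/A) (I(h, A) = 15/(h/A + 4/A) = 15/(4/A + h/A))
y = -200304
y - I(542, f(M(5))) = -200304 - 15*4/(4 + 542) = -200304 - 15*4/546 = -200304 - 1*10/91 = -200304 - 10/91 = -18227674/91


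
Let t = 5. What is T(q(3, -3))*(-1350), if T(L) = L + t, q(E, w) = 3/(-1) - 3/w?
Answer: -4050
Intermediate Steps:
q(E, w) = -3 - 3/w (q(E, w) = 3*(-1) - 3/w = -3 - 3/w)
T(L) = 5 + L (T(L) = L + 5 = 5 + L)
T(q(3, -3))*(-1350) = (5 + (-3 - 3/(-3)))*(-1350) = (5 + (-3 - 3*(-1/3)))*(-1350) = (5 + (-3 + 1))*(-1350) = (5 - 2)*(-1350) = 3*(-1350) = -4050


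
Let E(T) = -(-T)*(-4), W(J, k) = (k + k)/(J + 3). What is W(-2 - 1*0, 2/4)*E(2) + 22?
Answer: 14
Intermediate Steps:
W(J, k) = 2*k/(3 + J) (W(J, k) = (2*k)/(3 + J) = 2*k/(3 + J))
E(T) = -4*T
W(-2 - 1*0, 2/4)*E(2) + 22 = (2*(2/4)/(3 + (-2 - 1*0)))*(-4*2) + 22 = (2*(2*(¼))/(3 + (-2 + 0)))*(-8) + 22 = (2*(½)/(3 - 2))*(-8) + 22 = (2*(½)/1)*(-8) + 22 = (2*(½)*1)*(-8) + 22 = 1*(-8) + 22 = -8 + 22 = 14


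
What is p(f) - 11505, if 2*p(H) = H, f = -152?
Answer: -11581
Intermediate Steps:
p(H) = H/2
p(f) - 11505 = (½)*(-152) - 11505 = -76 - 11505 = -11581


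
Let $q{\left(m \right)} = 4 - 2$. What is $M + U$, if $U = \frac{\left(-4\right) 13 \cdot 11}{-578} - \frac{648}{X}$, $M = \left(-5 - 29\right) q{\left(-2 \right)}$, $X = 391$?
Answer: $- \frac{456434}{6647} \approx -68.668$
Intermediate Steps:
$q{\left(m \right)} = 2$
$M = -68$ ($M = \left(-5 - 29\right) 2 = \left(-34\right) 2 = -68$)
$U = - \frac{4438}{6647}$ ($U = \frac{\left(-4\right) 13 \cdot 11}{-578} - \frac{648}{391} = \left(-52\right) 11 \left(- \frac{1}{578}\right) - \frac{648}{391} = \left(-572\right) \left(- \frac{1}{578}\right) - \frac{648}{391} = \frac{286}{289} - \frac{648}{391} = - \frac{4438}{6647} \approx -0.66767$)
$M + U = -68 - \frac{4438}{6647} = - \frac{456434}{6647}$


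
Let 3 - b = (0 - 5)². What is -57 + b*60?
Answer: -1377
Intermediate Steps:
b = -22 (b = 3 - (0 - 5)² = 3 - 1*(-5)² = 3 - 1*25 = 3 - 25 = -22)
-57 + b*60 = -57 - 22*60 = -57 - 1320 = -1377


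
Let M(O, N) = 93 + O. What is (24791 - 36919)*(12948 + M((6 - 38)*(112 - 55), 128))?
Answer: -136039776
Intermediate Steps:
(24791 - 36919)*(12948 + M((6 - 38)*(112 - 55), 128)) = (24791 - 36919)*(12948 + (93 + (6 - 38)*(112 - 55))) = -12128*(12948 + (93 - 32*57)) = -12128*(12948 + (93 - 1824)) = -12128*(12948 - 1731) = -12128*11217 = -136039776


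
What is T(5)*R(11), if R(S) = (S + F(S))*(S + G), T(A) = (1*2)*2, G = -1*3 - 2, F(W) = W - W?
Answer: 264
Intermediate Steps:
F(W) = 0
G = -5 (G = -3 - 2 = -5)
T(A) = 4 (T(A) = 2*2 = 4)
R(S) = S*(-5 + S) (R(S) = (S + 0)*(S - 5) = S*(-5 + S))
T(5)*R(11) = 4*(11*(-5 + 11)) = 4*(11*6) = 4*66 = 264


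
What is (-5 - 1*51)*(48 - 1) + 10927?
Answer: 8295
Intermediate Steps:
(-5 - 1*51)*(48 - 1) + 10927 = (-5 - 51)*47 + 10927 = -56*47 + 10927 = -2632 + 10927 = 8295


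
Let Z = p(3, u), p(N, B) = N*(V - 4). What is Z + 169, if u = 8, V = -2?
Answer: 151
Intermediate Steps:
p(N, B) = -6*N (p(N, B) = N*(-2 - 4) = N*(-6) = -6*N)
Z = -18 (Z = -6*3 = -18)
Z + 169 = -18 + 169 = 151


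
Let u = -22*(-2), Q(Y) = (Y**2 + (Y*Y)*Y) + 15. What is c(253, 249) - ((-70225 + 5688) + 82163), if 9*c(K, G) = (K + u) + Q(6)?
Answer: -52690/3 ≈ -17563.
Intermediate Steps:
Q(Y) = 15 + Y**2 + Y**3 (Q(Y) = (Y**2 + Y**2*Y) + 15 = (Y**2 + Y**3) + 15 = 15 + Y**2 + Y**3)
u = 44
c(K, G) = 311/9 + K/9 (c(K, G) = ((K + 44) + (15 + 6**2 + 6**3))/9 = ((44 + K) + (15 + 36 + 216))/9 = ((44 + K) + 267)/9 = (311 + K)/9 = 311/9 + K/9)
c(253, 249) - ((-70225 + 5688) + 82163) = (311/9 + (1/9)*253) - ((-70225 + 5688) + 82163) = (311/9 + 253/9) - (-64537 + 82163) = 188/3 - 1*17626 = 188/3 - 17626 = -52690/3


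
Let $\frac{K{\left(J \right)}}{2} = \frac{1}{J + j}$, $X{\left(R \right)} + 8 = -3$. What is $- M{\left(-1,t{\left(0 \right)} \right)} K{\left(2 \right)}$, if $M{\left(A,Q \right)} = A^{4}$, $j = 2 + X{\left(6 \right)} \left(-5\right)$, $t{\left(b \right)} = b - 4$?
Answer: $- \frac{2}{59} \approx -0.033898$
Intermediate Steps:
$t{\left(b \right)} = -4 + b$
$X{\left(R \right)} = -11$ ($X{\left(R \right)} = -8 - 3 = -11$)
$j = 57$ ($j = 2 - -55 = 2 + 55 = 57$)
$K{\left(J \right)} = \frac{2}{57 + J}$ ($K{\left(J \right)} = \frac{2}{J + 57} = \frac{2}{57 + J}$)
$- M{\left(-1,t{\left(0 \right)} \right)} K{\left(2 \right)} = - \left(-1\right)^{4} \frac{2}{57 + 2} = \left(-1\right) 1 \cdot \frac{2}{59} = - \frac{2}{59}$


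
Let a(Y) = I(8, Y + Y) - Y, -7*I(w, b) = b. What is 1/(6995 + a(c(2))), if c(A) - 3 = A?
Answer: 7/48920 ≈ 0.00014309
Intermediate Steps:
I(w, b) = -b/7
c(A) = 3 + A
a(Y) = -9*Y/7 (a(Y) = -(Y + Y)/7 - Y = -2*Y/7 - Y = -9*Y/7)
1/(6995 + a(c(2))) = 1/(6995 - 9*(3 + 2)/7) = 1/(6995 - 9/7*5) = 1/(6995 - 45/7) = 1/(48920/7) = 7/48920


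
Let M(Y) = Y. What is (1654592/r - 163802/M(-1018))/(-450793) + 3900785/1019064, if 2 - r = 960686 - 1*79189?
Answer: 788908774057193850587/206118160971473813160 ≈ 3.8275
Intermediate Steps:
r = -881495 (r = 2 - (960686 - 1*79189) = 2 - (960686 - 79189) = 2 - 1*881497 = 2 - 881497 = -881495)
(1654592/r - 163802/M(-1018))/(-450793) + 3900785/1019064 = (1654592/(-881495) - 163802/(-1018))/(-450793) + 3900785/1019064 = (1654592*(-1/881495) - 163802*(-1/1018))*(-1/450793) + 3900785*(1/1019064) = (-1654592/881495 + 81901/509)*(-1/450793) + 3900785/1019064 = (71353134667/448680955)*(-1/450793) + 3900785/1019064 = -71353134667/202262233747315 + 3900785/1019064 = 788908774057193850587/206118160971473813160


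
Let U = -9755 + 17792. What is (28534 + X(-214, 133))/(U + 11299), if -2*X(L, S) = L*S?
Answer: 42765/19336 ≈ 2.2117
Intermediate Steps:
U = 8037
X(L, S) = -L*S/2
(28534 + X(-214, 133))/(U + 11299) = (28534 - ½*(-214)*133)/(8037 + 11299) = (28534 + 14231)/19336 = 42765*(1/19336) = 42765/19336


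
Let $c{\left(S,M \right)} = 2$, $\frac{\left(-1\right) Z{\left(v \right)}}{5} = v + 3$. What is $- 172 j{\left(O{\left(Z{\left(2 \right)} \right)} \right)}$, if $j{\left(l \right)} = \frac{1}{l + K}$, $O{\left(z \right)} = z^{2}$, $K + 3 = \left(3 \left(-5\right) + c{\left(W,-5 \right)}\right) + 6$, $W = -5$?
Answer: $- \frac{172}{615} \approx -0.27967$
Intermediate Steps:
$Z{\left(v \right)} = -15 - 5 v$ ($Z{\left(v \right)} = - 5 \left(v + 3\right) = - 5 \left(3 + v\right) = -15 - 5 v$)
$K = -10$ ($K = -3 + \left(\left(3 \left(-5\right) + 2\right) + 6\right) = -3 + \left(\left(-15 + 2\right) + 6\right) = -3 + \left(-13 + 6\right) = -3 - 7 = -10$)
$j{\left(l \right)} = \frac{1}{-10 + l}$ ($j{\left(l \right)} = \frac{1}{l - 10} = \frac{1}{-10 + l}$)
$- 172 j{\left(O{\left(Z{\left(2 \right)} \right)} \right)} = - \frac{172}{-10 + \left(-15 - 10\right)^{2}} = - \frac{172}{-10 + \left(-25\right)^{2}} = - \frac{172}{-10 + 625} = - \frac{172}{615}$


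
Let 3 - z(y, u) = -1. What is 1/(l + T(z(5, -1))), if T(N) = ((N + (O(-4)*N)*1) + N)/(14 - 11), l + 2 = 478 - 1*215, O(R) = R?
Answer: 3/775 ≈ 0.0038710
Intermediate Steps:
z(y, u) = 4 (z(y, u) = 3 - 1*(-1) = 3 + 1 = 4)
l = 261 (l = -2 + (478 - 1*215) = -2 + (478 - 215) = -2 + 263 = 261)
T(N) = -2*N/3 (T(N) = ((N - 4*N*1) + N)/(14 - 11) = ((N - 4*N) + N)/3 = (-3*N + N)*(1/3) = -2*N*(1/3) = -2*N/3)
1/(l + T(z(5, -1))) = 1/(261 - 2/3*4) = 1/(261 - 8/3) = 1/(775/3) = 3/775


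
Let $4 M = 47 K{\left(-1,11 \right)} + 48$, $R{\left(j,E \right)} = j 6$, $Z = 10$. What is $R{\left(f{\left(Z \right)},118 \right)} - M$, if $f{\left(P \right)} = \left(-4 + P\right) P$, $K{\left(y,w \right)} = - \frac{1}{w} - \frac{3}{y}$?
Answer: $\frac{3452}{11} \approx 313.82$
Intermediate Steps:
$f{\left(P \right)} = P \left(-4 + P\right)$
$R{\left(j,E \right)} = 6 j$
$M = \frac{508}{11}$ ($M = \frac{47 \left(- \frac{1}{11} - \frac{3}{-1}\right) + 48}{4} = \frac{47 \left(\left(-1\right) \frac{1}{11} - -3\right) + 48}{4} = \frac{47 \left(- \frac{1}{11} + 3\right) + 48}{4} = \frac{47 \cdot \frac{32}{11} + 48}{4} = \frac{\frac{1504}{11} + 48}{4} = \frac{1}{4} \cdot \frac{2032}{11} = \frac{508}{11} \approx 46.182$)
$R{\left(f{\left(Z \right)},118 \right)} - M = 6 \cdot 10 \left(-4 + 10\right) - \frac{508}{11} = 6 \cdot 10 \cdot 6 - \frac{508}{11} = 6 \cdot 60 - \frac{508}{11} = 360 - \frac{508}{11} = \frac{3452}{11}$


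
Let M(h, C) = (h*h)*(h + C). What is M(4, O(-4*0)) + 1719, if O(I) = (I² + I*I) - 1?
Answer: 1767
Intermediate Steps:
O(I) = -1 + 2*I² (O(I) = (I² + I²) - 1 = 2*I² - 1 = -1 + 2*I²)
M(h, C) = h²*(C + h)
M(4, O(-4*0)) + 1719 = 4²*((-1 + 2*(-4*0)²) + 4) + 1719 = 16*((-1 + 2*0²) + 4) + 1719 = 16*((-1 + 2*0) + 4) + 1719 = 16*((-1 + 0) + 4) + 1719 = 16*(-1 + 4) + 1719 = 16*3 + 1719 = 48 + 1719 = 1767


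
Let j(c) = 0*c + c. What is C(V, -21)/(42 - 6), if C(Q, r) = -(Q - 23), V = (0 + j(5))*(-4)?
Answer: 43/36 ≈ 1.1944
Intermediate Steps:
j(c) = c (j(c) = 0 + c = c)
V = -20 (V = (0 + 5)*(-4) = 5*(-4) = -20)
C(Q, r) = 23 - Q (C(Q, r) = -(-23 + Q) = 23 - Q)
C(V, -21)/(42 - 6) = (23 - 1*(-20))/(42 - 6) = (23 + 20)/36 = (1/36)*43 = 43/36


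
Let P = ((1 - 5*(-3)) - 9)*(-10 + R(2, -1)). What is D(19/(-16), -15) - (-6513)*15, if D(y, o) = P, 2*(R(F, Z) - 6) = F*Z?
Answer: 97660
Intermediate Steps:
R(F, Z) = 6 + F*Z/2 (R(F, Z) = 6 + (F*Z)/2 = 6 + F*Z/2)
P = -35 (P = ((1 - 5*(-3)) - 9)*(-10 + (6 + (½)*2*(-1))) = ((1 + 15) - 9)*(-10 + (6 - 1)) = (16 - 9)*(-10 + 5) = 7*(-5) = -35)
D(y, o) = -35
D(19/(-16), -15) - (-6513)*15 = -35 - (-6513)*15 = -35 - 501*(-195) = -35 + 97695 = 97660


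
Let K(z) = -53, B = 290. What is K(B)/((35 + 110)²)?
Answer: -53/21025 ≈ -0.0025208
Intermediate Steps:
K(B)/((35 + 110)²) = -53/(35 + 110)² = -53/(145²) = -53/21025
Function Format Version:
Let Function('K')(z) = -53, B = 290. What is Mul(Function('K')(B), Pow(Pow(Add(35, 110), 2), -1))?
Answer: Rational(-53, 21025) ≈ -0.0025208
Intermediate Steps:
Mul(Function('K')(B), Pow(Pow(Add(35, 110), 2), -1)) = Mul(-53, Pow(Pow(Add(35, 110), 2), -1)) = Mul(-53, Pow(Pow(145, 2), -1)) = Mul(-53, Pow(21025, -1)) = Mul(-53, Rational(1, 21025)) = Rational(-53, 21025)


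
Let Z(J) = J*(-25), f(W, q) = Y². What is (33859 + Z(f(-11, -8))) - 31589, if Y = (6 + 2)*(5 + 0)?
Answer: -37730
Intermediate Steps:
Y = 40 (Y = 8*5 = 40)
f(W, q) = 1600 (f(W, q) = 40² = 1600)
Z(J) = -25*J
(33859 + Z(f(-11, -8))) - 31589 = (33859 - 25*1600) - 31589 = (33859 - 40000) - 31589 = -6141 - 31589 = -37730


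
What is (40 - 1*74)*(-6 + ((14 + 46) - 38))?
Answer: -544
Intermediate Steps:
(40 - 1*74)*(-6 + ((14 + 46) - 38)) = (40 - 74)*(-6 + (60 - 38)) = -34*(-6 + 22) = -34*16 = -544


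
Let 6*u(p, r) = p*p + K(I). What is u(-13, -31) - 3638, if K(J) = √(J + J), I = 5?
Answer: -21659/6 + √10/6 ≈ -3609.3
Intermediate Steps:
K(J) = √2*√J (K(J) = √(2*J) = √2*√J)
u(p, r) = √10/6 + p²/6 (u(p, r) = (p*p + √2*√5)/6 = (p² + √10)/6 = (√10 + p²)/6 = √10/6 + p²/6)
u(-13, -31) - 3638 = (√10/6 + (⅙)*(-13)²) - 3638 = (√10/6 + (⅙)*169) - 3638 = (√10/6 + 169/6) - 3638 = (169/6 + √10/6) - 3638 = -21659/6 + √10/6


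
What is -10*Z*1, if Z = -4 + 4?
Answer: 0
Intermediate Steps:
Z = 0
-10*Z*1 = -10*0*1 = 0*1 = 0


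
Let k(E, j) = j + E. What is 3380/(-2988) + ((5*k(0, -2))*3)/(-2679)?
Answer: -747115/667071 ≈ -1.1200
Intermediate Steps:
k(E, j) = E + j
3380/(-2988) + ((5*k(0, -2))*3)/(-2679) = 3380/(-2988) + ((5*(0 - 2))*3)/(-2679) = 3380*(-1/2988) + ((5*(-2))*3)*(-1/2679) = -845/747 - 10*3*(-1/2679) = -845/747 - 30*(-1/2679) = -845/747 + 10/893 = -747115/667071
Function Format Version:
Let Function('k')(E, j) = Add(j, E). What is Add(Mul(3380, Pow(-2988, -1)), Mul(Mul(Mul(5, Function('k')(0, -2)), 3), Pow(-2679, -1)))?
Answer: Rational(-747115, 667071) ≈ -1.1200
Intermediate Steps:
Function('k')(E, j) = Add(E, j)
Add(Mul(3380, Pow(-2988, -1)), Mul(Mul(Mul(5, Function('k')(0, -2)), 3), Pow(-2679, -1))) = Add(Mul(3380, Pow(-2988, -1)), Mul(Mul(Mul(5, Add(0, -2)), 3), Pow(-2679, -1))) = Add(Mul(3380, Rational(-1, 2988)), Mul(Mul(Mul(5, -2), 3), Rational(-1, 2679))) = Add(Rational(-845, 747), Mul(Mul(-10, 3), Rational(-1, 2679))) = Add(Rational(-845, 747), Mul(-30, Rational(-1, 2679))) = Add(Rational(-845, 747), Rational(10, 893)) = Rational(-747115, 667071)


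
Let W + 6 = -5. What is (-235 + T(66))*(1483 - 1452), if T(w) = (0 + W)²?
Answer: -3534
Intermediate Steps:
W = -11 (W = -6 - 5 = -11)
T(w) = 121 (T(w) = (0 - 11)² = (-11)² = 121)
(-235 + T(66))*(1483 - 1452) = (-235 + 121)*(1483 - 1452) = -114*31 = -3534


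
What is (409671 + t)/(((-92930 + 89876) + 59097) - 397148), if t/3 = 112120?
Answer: -746031/341105 ≈ -2.1871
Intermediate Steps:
t = 336360 (t = 3*112120 = 336360)
(409671 + t)/(((-92930 + 89876) + 59097) - 397148) = (409671 + 336360)/(((-92930 + 89876) + 59097) - 397148) = 746031/((-3054 + 59097) - 397148) = 746031/(56043 - 397148) = 746031/(-341105) = 746031*(-1/341105) = -746031/341105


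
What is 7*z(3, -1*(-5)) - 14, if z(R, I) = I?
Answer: 21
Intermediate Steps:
7*z(3, -1*(-5)) - 14 = 7*(-1*(-5)) - 14 = 7*5 - 14 = 35 - 14 = 21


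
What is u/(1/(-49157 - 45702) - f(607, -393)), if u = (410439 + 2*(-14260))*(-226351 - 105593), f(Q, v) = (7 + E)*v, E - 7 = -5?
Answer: -6012909037162212/167758141 ≈ -3.5843e+7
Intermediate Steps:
E = 2 (E = 7 - 5 = 2)
f(Q, v) = 9*v (f(Q, v) = (7 + 2)*v = 9*v)
u = -126775720536 (u = (410439 - 28520)*(-331944) = 381919*(-331944) = -126775720536)
u/(1/(-49157 - 45702) - f(607, -393)) = -126775720536/(1/(-49157 - 45702) - 9*(-393)) = -126775720536/(1/(-94859) - 1*(-3537)) = -126775720536/(-1/94859 + 3537) = -126775720536/335516282/94859 = -126775720536*94859/335516282 = -6012909037162212/167758141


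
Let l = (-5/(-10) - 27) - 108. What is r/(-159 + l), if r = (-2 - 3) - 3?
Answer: 16/587 ≈ 0.027257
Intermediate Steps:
r = -8 (r = -5 - 3 = -8)
l = -269/2 (l = (-5*(-⅒) - 27) - 108 = (½ - 27) - 108 = -53/2 - 108 = -269/2 ≈ -134.50)
r/(-159 + l) = -8/(-159 - 269/2) = -8/(-587/2) = -8*(-2/587) = 16/587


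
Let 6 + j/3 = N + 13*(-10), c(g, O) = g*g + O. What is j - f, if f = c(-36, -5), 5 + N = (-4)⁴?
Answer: -946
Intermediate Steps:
N = 251 (N = -5 + (-4)⁴ = -5 + 256 = 251)
c(g, O) = O + g² (c(g, O) = g² + O = O + g²)
f = 1291 (f = -5 + (-36)² = -5 + 1296 = 1291)
j = 345 (j = -18 + 3*(251 + 13*(-10)) = -18 + 3*(251 - 130) = -18 + 3*121 = -18 + 363 = 345)
j - f = 345 - 1*1291 = 345 - 1291 = -946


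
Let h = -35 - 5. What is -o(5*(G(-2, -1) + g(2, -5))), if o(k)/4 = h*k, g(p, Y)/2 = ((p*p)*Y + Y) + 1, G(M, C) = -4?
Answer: -41600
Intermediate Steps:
h = -40
g(p, Y) = 2 + 2*Y + 2*Y*p² (g(p, Y) = 2*(((p*p)*Y + Y) + 1) = 2*((p²*Y + Y) + 1) = 2*((Y*p² + Y) + 1) = 2*((Y + Y*p²) + 1) = 2*(1 + Y + Y*p²) = 2 + 2*Y + 2*Y*p²)
o(k) = -160*k (o(k) = 4*(-40*k) = -160*k)
-o(5*(G(-2, -1) + g(2, -5))) = -(-160)*5*(-4 + (2 + 2*(-5) + 2*(-5)*2²)) = -(-160)*5*(-4 + (2 - 10 + 2*(-5)*4)) = -(-160)*5*(-4 + (2 - 10 - 40)) = -(-160)*5*(-4 - 48) = -(-160)*5*(-52) = -(-160)*(-260) = -1*41600 = -41600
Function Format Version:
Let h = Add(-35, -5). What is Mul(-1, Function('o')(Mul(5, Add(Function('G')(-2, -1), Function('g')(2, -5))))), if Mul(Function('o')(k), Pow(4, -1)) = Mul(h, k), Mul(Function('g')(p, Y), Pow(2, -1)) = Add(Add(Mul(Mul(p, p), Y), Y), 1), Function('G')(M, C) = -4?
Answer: -41600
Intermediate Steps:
h = -40
Function('g')(p, Y) = Add(2, Mul(2, Y), Mul(2, Y, Pow(p, 2))) (Function('g')(p, Y) = Mul(2, Add(Add(Mul(Mul(p, p), Y), Y), 1)) = Mul(2, Add(Add(Mul(Pow(p, 2), Y), Y), 1)) = Mul(2, Add(Add(Mul(Y, Pow(p, 2)), Y), 1)) = Mul(2, Add(Add(Y, Mul(Y, Pow(p, 2))), 1)) = Mul(2, Add(1, Y, Mul(Y, Pow(p, 2)))) = Add(2, Mul(2, Y), Mul(2, Y, Pow(p, 2))))
Function('o')(k) = Mul(-160, k) (Function('o')(k) = Mul(4, Mul(-40, k)) = Mul(-160, k))
Mul(-1, Function('o')(Mul(5, Add(Function('G')(-2, -1), Function('g')(2, -5))))) = Mul(-1, Mul(-160, Mul(5, Add(-4, Add(2, Mul(2, -5), Mul(2, -5, Pow(2, 2))))))) = Mul(-1, Mul(-160, Mul(5, Add(-4, Add(2, -10, Mul(2, -5, 4)))))) = Mul(-1, Mul(-160, Mul(5, Add(-4, Add(2, -10, -40))))) = Mul(-1, Mul(-160, Mul(5, Add(-4, -48)))) = Mul(-1, Mul(-160, Mul(5, -52))) = Mul(-1, Mul(-160, -260)) = Mul(-1, 41600) = -41600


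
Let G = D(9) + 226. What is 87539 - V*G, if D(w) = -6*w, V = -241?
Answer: 128991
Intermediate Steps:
G = 172 (G = -6*9 + 226 = -54 + 226 = 172)
87539 - V*G = 87539 - (-241)*172 = 87539 - 1*(-41452) = 87539 + 41452 = 128991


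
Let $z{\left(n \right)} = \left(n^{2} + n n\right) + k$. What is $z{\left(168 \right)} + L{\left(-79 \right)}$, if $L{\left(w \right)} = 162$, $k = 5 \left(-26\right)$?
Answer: $56480$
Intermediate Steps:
$k = -130$
$z{\left(n \right)} = -130 + 2 n^{2}$ ($z{\left(n \right)} = \left(n^{2} + n n\right) - 130 = \left(n^{2} + n^{2}\right) - 130 = 2 n^{2} - 130 = -130 + 2 n^{2}$)
$z{\left(168 \right)} + L{\left(-79 \right)} = \left(-130 + 2 \cdot 168^{2}\right) + 162 = \left(-130 + 2 \cdot 28224\right) + 162 = \left(-130 + 56448\right) + 162 = 56318 + 162 = 56480$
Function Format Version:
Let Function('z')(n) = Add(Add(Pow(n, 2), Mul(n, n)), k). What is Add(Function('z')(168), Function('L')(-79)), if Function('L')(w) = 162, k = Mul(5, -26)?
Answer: 56480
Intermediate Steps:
k = -130
Function('z')(n) = Add(-130, Mul(2, Pow(n, 2))) (Function('z')(n) = Add(Add(Pow(n, 2), Mul(n, n)), -130) = Add(Add(Pow(n, 2), Pow(n, 2)), -130) = Add(Mul(2, Pow(n, 2)), -130) = Add(-130, Mul(2, Pow(n, 2))))
Add(Function('z')(168), Function('L')(-79)) = Add(Add(-130, Mul(2, Pow(168, 2))), 162) = Add(Add(-130, Mul(2, 28224)), 162) = Add(Add(-130, 56448), 162) = Add(56318, 162) = 56480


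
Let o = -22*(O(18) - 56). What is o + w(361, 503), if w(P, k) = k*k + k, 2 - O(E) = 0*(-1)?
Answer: 254700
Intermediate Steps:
O(E) = 2 (O(E) = 2 - 0*(-1) = 2 - 1*0 = 2 + 0 = 2)
w(P, k) = k + k² (w(P, k) = k² + k = k + k²)
o = 1188 (o = -22*(2 - 56) = -22*(-54) = 1188)
o + w(361, 503) = 1188 + 503*(1 + 503) = 1188 + 503*504 = 1188 + 253512 = 254700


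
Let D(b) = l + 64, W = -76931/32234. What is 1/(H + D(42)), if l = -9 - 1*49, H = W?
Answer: 32234/116473 ≈ 0.27675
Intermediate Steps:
W = -76931/32234 (W = -76931*1/32234 = -76931/32234 ≈ -2.3866)
H = -76931/32234 ≈ -2.3866
l = -58 (l = -9 - 49 = -58)
D(b) = 6 (D(b) = -58 + 64 = 6)
1/(H + D(42)) = 1/(-76931/32234 + 6) = 1/(116473/32234) = 32234/116473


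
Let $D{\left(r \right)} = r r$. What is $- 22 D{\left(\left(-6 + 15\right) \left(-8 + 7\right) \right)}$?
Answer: $-1782$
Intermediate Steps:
$D{\left(r \right)} = r^{2}$
$- 22 D{\left(\left(-6 + 15\right) \left(-8 + 7\right) \right)} = - 22 \left(\left(-6 + 15\right) \left(-8 + 7\right)\right)^{2} = - 22 \left(9 \left(-1\right)\right)^{2} = - 22 \left(-9\right)^{2} = \left(-22\right) 81 = -1782$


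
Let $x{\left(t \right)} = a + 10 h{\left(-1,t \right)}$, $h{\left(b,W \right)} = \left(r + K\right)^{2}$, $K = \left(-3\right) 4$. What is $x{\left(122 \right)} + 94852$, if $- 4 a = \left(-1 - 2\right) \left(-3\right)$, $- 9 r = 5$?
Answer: $\frac{31242079}{324} \approx 96426.0$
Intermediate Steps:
$r = - \frac{5}{9}$ ($r = \left(- \frac{1}{9}\right) 5 = - \frac{5}{9} \approx -0.55556$)
$K = -12$
$a = - \frac{9}{4}$ ($a = - \frac{\left(-1 - 2\right) \left(-3\right)}{4} = - \frac{\left(-3\right) \left(-3\right)}{4} = \left(- \frac{1}{4}\right) 9 = - \frac{9}{4} \approx -2.25$)
$h{\left(b,W \right)} = \frac{12769}{81}$ ($h{\left(b,W \right)} = \left(- \frac{5}{9} - 12\right)^{2} = \left(- \frac{113}{9}\right)^{2} = \frac{12769}{81}$)
$x{\left(t \right)} = \frac{510031}{324}$ ($x{\left(t \right)} = - \frac{9}{4} + 10 \cdot \frac{12769}{81} = - \frac{9}{4} + \frac{127690}{81} = \frac{510031}{324}$)
$x{\left(122 \right)} + 94852 = \frac{510031}{324} + 94852 = \frac{31242079}{324}$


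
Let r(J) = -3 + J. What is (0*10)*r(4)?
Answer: 0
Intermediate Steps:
(0*10)*r(4) = (0*10)*(-3 + 4) = 0*1 = 0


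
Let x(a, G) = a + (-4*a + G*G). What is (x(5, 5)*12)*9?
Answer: 1080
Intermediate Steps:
x(a, G) = G**2 - 3*a (x(a, G) = a + (-4*a + G**2) = a + (G**2 - 4*a) = G**2 - 3*a)
(x(5, 5)*12)*9 = ((5**2 - 3*5)*12)*9 = ((25 - 15)*12)*9 = (10*12)*9 = 120*9 = 1080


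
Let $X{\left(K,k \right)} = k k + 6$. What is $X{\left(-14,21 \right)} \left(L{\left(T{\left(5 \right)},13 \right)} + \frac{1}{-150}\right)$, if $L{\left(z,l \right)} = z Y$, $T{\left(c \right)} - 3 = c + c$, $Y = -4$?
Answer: $- \frac{1162349}{50} \approx -23247.0$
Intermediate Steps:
$T{\left(c \right)} = 3 + 2 c$ ($T{\left(c \right)} = 3 + \left(c + c\right) = 3 + 2 c$)
$X{\left(K,k \right)} = 6 + k^{2}$ ($X{\left(K,k \right)} = k^{2} + 6 = 6 + k^{2}$)
$L{\left(z,l \right)} = - 4 z$ ($L{\left(z,l \right)} = z \left(-4\right) = - 4 z$)
$X{\left(-14,21 \right)} \left(L{\left(T{\left(5 \right)},13 \right)} + \frac{1}{-150}\right) = \left(6 + 21^{2}\right) \left(- 4 \left(3 + 2 \cdot 5\right) + \frac{1}{-150}\right) = \left(6 + 441\right) \left(- 4 \left(3 + 10\right) - \frac{1}{150}\right) = 447 \left(\left(-4\right) 13 - \frac{1}{150}\right) = 447 \left(-52 - \frac{1}{150}\right) = 447 \left(- \frac{7801}{150}\right) = - \frac{1162349}{50}$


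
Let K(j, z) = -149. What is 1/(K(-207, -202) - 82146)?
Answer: -1/82295 ≈ -1.2151e-5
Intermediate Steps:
1/(K(-207, -202) - 82146) = 1/(-149 - 82146) = 1/(-82295) = -1/82295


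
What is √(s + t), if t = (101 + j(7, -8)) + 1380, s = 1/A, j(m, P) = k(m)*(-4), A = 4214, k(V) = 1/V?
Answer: √536513322/602 ≈ 38.476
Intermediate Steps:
k(V) = 1/V
j(m, P) = -4/m
s = 1/4214 ≈ 0.00023730
t = 10363/7 (t = (101 - 4/7) + 1380 = 703/7 + 1380 = 10363/7 ≈ 1480.4)
√(s + t) = √(1/4214 + 10363/7) = √(6238527/4214) = √536513322/602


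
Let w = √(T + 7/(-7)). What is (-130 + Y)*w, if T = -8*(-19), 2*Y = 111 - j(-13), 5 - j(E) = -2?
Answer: -78*√151 ≈ -958.48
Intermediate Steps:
j(E) = 7 (j(E) = 5 - 1*(-2) = 5 + 2 = 7)
Y = 52 (Y = (111 - 1*7)/2 = (111 - 7)/2 = (½)*104 = 52)
T = 152
w = √151 (w = √(152 + 7/(-7)) = √(152 + 7*(-⅐)) = √(152 - 1) = √151 ≈ 12.288)
(-130 + Y)*w = (-130 + 52)*√151 = -78*√151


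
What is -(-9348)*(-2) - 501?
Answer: -19197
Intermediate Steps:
-(-9348)*(-2) - 501 = -492*38 - 501 = -18696 - 501 = -19197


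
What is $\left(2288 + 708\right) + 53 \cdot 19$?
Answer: $4003$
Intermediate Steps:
$\left(2288 + 708\right) + 53 \cdot 19 = 2996 + 1007 = 4003$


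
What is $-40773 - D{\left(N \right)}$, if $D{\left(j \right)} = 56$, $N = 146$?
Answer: $-40829$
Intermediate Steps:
$-40773 - D{\left(N \right)} = -40773 - 56 = -40829$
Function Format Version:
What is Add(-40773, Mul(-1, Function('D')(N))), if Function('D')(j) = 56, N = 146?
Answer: -40829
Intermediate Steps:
Add(-40773, Mul(-1, Function('D')(N))) = Add(-40773, Mul(-1, 56)) = Add(-40773, -56) = -40829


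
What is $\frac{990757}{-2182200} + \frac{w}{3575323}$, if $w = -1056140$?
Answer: $- \frac{5846984997511}{7802069850600} \approx -0.74941$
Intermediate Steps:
$\frac{990757}{-2182200} + \frac{w}{3575323} = \frac{990757}{-2182200} - \frac{1056140}{3575323} = 990757 \left(- \frac{1}{2182200}\right) - \frac{1056140}{3575323} = - \frac{990757}{2182200} - \frac{1056140}{3575323} = - \frac{5846984997511}{7802069850600}$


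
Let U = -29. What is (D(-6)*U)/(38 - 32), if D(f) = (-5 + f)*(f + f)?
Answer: -638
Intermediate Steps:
D(f) = 2*f*(-5 + f) (D(f) = (-5 + f)*(2*f) = 2*f*(-5 + f))
(D(-6)*U)/(38 - 32) = ((2*(-6)*(-5 - 6))*(-29))/(38 - 32) = ((2*(-6)*(-11))*(-29))/6 = (132*(-29))*(1/6) = -3828*1/6 = -638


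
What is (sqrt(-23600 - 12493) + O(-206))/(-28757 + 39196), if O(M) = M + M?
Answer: -412/10439 + I*sqrt(36093)/10439 ≈ -0.039467 + 0.018199*I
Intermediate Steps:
O(M) = 2*M
(sqrt(-23600 - 12493) + O(-206))/(-28757 + 39196) = (sqrt(-23600 - 12493) + 2*(-206))/(-28757 + 39196) = (sqrt(-36093) - 412)/10439 = (I*sqrt(36093) - 412)*(1/10439) = (-412 + I*sqrt(36093))*(1/10439) = -412/10439 + I*sqrt(36093)/10439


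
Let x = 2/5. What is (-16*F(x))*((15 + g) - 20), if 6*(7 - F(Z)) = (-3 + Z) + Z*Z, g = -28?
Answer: 97768/25 ≈ 3910.7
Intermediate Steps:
x = 2/5 (x = 2*(1/5) = 2/5 ≈ 0.40000)
F(Z) = 15/2 - Z/6 - Z**2/6 (F(Z) = 7 - ((-3 + Z) + Z*Z)/6 = 7 - ((-3 + Z) + Z**2)/6 = 7 - (-3 + Z + Z**2)/6 = 7 + (1/2 - Z/6 - Z**2/6) = 15/2 - Z/6 - Z**2/6)
(-16*F(x))*((15 + g) - 20) = (-16*(15/2 - 1/6*2/5 - (2/5)**2/6))*((15 - 28) - 20) = (-16*(15/2 - 1/15 - 1/6*4/25))*(-13 - 20) = -16*(15/2 - 1/15 - 2/75)*(-33) = -16*1111/150*(-33) = -8888/75*(-33) = 97768/25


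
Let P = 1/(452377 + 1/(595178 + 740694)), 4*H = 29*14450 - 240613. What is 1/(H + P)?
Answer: 2417271070980/107832649528458053 ≈ 2.2417e-5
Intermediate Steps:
H = 178437/4 (H = (29*14450 - 240613)/4 = (419050 - 240613)/4 = (1/4)*178437 = 178437/4 ≈ 44609.)
P = 1335872/604317767745 (P = 1/(452377 + 1/1335872) = 1/(604317767745/1335872) = 1335872/604317767745 ≈ 2.2105e-6)
1/(H + P) = 1/(178437/4 + 1335872/604317767745) = 1/(107832649528458053/2417271070980) = 2417271070980/107832649528458053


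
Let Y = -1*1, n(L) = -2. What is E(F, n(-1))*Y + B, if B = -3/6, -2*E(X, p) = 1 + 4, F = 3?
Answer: 2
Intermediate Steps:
Y = -1
E(X, p) = -5/2 (E(X, p) = -(1 + 4)/2 = -½*5 = -5/2)
B = -½ (B = -3*⅙ = -½ ≈ -0.50000)
E(F, n(-1))*Y + B = -5/2*(-1) - ½ = 5/2 - ½ = 2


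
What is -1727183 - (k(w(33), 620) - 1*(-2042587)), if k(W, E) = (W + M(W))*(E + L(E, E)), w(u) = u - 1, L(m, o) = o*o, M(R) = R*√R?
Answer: -16090410 - 49282560*√2 ≈ -8.5786e+7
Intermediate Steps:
M(R) = R^(3/2)
L(m, o) = o²
w(u) = -1 + u
k(W, E) = (E + E²)*(W + W^(3/2)) (k(W, E) = (W + W^(3/2))*(E + E²) = (E + E²)*(W + W^(3/2)))
-1727183 - (k(w(33), 620) - 1*(-2042587)) = -1727183 - (620*((-1 + 33) + (-1 + 33)^(3/2) + 620*(-1 + 33) + 620*(-1 + 33)^(3/2)) - 1*(-2042587)) = -1727183 - (620*(32 + 32^(3/2) + 620*32 + 620*32^(3/2)) + 2042587) = -1727183 - (620*(32 + 128*√2 + 19840 + 620*(128*√2)) + 2042587) = -1727183 - (620*(32 + 128*√2 + 19840 + 79360*√2) + 2042587) = -1727183 - (620*(19872 + 79488*√2) + 2042587) = -1727183 - ((12320640 + 49282560*√2) + 2042587) = -1727183 - (14363227 + 49282560*√2) = -1727183 + (-14363227 - 49282560*√2) = -16090410 - 49282560*√2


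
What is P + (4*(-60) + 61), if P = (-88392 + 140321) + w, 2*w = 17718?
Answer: 60609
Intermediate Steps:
w = 8859 (w = (1/2)*17718 = 8859)
P = 60788 (P = (-88392 + 140321) + 8859 = 51929 + 8859 = 60788)
P + (4*(-60) + 61) = 60788 + (4*(-60) + 61) = 60788 + (-240 + 61) = 60788 - 179 = 60609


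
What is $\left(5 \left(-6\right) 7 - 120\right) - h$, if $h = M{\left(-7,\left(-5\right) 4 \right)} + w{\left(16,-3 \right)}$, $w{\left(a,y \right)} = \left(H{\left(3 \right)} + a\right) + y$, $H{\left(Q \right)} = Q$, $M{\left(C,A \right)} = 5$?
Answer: $-351$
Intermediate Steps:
$w{\left(a,y \right)} = 3 + a + y$ ($w{\left(a,y \right)} = \left(3 + a\right) + y = 3 + a + y$)
$h = 21$ ($h = 5 + \left(3 + 16 - 3\right) = 5 + 16 = 21$)
$\left(5 \left(-6\right) 7 - 120\right) - h = \left(5 \left(-6\right) 7 - 120\right) - 21 = \left(\left(-30\right) 7 - 120\right) - 21 = \left(-210 - 120\right) - 21 = -330 - 21 = -351$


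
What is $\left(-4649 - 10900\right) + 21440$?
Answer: $5891$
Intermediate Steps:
$\left(-4649 - 10900\right) + 21440 = -15549 + 21440 = 5891$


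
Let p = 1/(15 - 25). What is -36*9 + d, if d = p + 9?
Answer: -3151/10 ≈ -315.10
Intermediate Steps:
p = -1/10 (p = 1/(-10) = -1/10 ≈ -0.10000)
d = 89/10 (d = -1/10 + 9 = 89/10 ≈ 8.9000)
-36*9 + d = -36*9 + 89/10 = -324 + 89/10 = -3151/10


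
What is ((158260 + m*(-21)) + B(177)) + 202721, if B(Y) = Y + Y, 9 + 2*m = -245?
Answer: 364002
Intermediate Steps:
m = -127 (m = -9/2 + (½)*(-245) = -9/2 - 245/2 = -127)
B(Y) = 2*Y
((158260 + m*(-21)) + B(177)) + 202721 = ((158260 - 127*(-21)) + 2*177) + 202721 = ((158260 + 2667) + 354) + 202721 = (160927 + 354) + 202721 = 161281 + 202721 = 364002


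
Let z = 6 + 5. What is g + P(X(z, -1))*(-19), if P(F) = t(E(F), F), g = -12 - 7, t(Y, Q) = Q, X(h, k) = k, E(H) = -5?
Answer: 0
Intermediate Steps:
z = 11
g = -19
P(F) = F
g + P(X(z, -1))*(-19) = -19 - 1*(-19) = -19 + 19 = 0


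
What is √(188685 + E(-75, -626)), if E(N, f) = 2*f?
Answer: √187433 ≈ 432.94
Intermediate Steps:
√(188685 + E(-75, -626)) = √(188685 + 2*(-626)) = √(188685 - 1252) = √187433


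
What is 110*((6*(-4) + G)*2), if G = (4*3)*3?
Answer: 2640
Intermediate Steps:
G = 36 (G = 12*3 = 36)
110*((6*(-4) + G)*2) = 110*((6*(-4) + 36)*2) = 110*((-24 + 36)*2) = 110*(12*2) = 110*24 = 2640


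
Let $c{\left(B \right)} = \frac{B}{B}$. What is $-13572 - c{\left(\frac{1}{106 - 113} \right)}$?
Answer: $-13573$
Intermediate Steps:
$c{\left(B \right)} = 1$
$-13572 - c{\left(\frac{1}{106 - 113} \right)} = -13572 - 1 = -13573$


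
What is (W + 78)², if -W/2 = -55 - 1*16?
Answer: 48400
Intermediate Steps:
W = 142 (W = -2*(-55 - 1*16) = -2*(-55 - 16) = -2*(-71) = 142)
(W + 78)² = (142 + 78)² = 220² = 48400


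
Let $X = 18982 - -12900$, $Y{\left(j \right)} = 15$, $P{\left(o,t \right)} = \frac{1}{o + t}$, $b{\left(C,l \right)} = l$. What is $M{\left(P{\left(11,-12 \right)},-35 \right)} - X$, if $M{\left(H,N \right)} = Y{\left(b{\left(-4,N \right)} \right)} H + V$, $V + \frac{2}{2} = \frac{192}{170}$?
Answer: $- \frac{2711234}{85} \approx -31897.0$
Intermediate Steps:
$V = \frac{11}{85}$ ($V = -1 + \frac{192}{170} = -1 + 192 \cdot \frac{1}{170} = -1 + \frac{96}{85} = \frac{11}{85} \approx 0.12941$)
$M{\left(H,N \right)} = \frac{11}{85} + 15 H$ ($M{\left(H,N \right)} = 15 H + \frac{11}{85} = \frac{11}{85} + 15 H$)
$X = 31882$ ($X = 18982 + 12900 = 31882$)
$M{\left(P{\left(11,-12 \right)},-35 \right)} - X = \left(\frac{11}{85} + \frac{15}{11 - 12}\right) - 31882 = \left(\frac{11}{85} + \frac{15}{-1}\right) - 31882 = \left(\frac{11}{85} + 15 \left(-1\right)\right) - 31882 = \left(\frac{11}{85} - 15\right) - 31882 = - \frac{1264}{85} - 31882 = - \frac{2711234}{85}$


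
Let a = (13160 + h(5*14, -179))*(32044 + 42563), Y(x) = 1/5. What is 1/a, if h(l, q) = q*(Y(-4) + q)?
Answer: 5/16848200382 ≈ 2.9677e-10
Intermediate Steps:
Y(x) = ⅕
h(l, q) = q*(⅕ + q)
a = 16848200382/5 (a = (13160 - 179*(⅕ - 179))*(32044 + 42563) = (13160 - 179*(-894/5))*74607 = (13160 + 160026/5)*74607 = (225826/5)*74607 = 16848200382/5 ≈ 3.3696e+9)
1/a = 1/(16848200382/5) = 5/16848200382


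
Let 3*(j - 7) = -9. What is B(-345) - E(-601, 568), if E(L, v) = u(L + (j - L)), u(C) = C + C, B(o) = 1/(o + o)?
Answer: -5521/690 ≈ -8.0014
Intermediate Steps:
j = 4 (j = 7 + (⅓)*(-9) = 7 - 3 = 4)
B(o) = 1/(2*o)
u(C) = 2*C
E(L, v) = 8 (E(L, v) = 2*(L + (4 - L)) = 2*4 = 8)
B(-345) - E(-601, 568) = (½)/(-345) - 1*8 = (½)*(-1/345) - 8 = -1/690 - 8 = -5521/690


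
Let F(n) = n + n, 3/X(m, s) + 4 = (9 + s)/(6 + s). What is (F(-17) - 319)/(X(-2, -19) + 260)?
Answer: -4942/3627 ≈ -1.3626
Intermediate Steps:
X(m, s) = 3/(-4 + (9 + s)/(6 + s))
F(n) = 2*n
(F(-17) - 319)/(X(-2, -19) + 260) = (2*(-17) - 319)/((-6 - 1*(-19))/(5 - 19) + 260) = (-34 - 319)/((-6 + 19)/(-14) + 260) = -353/(-1/14*13 + 260) = -353/(-13/14 + 260) = -353/3627/14 = -353*14/3627 = -4942/3627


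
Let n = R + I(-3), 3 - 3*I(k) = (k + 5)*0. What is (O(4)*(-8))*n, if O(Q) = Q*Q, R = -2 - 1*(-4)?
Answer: -384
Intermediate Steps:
R = 2 (R = -2 + 4 = 2)
I(k) = 1 (I(k) = 1 - (k + 5)*0/3 = 1 - (5 + k)*0/3 = 1 - ⅓*0 = 1 + 0 = 1)
O(Q) = Q²
n = 3 (n = 2 + 1 = 3)
(O(4)*(-8))*n = (4²*(-8))*3 = (16*(-8))*3 = -128*3 = -384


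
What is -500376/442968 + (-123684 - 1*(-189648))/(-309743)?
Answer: -7675329355/5716926551 ≈ -1.3426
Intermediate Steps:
-500376/442968 + (-123684 - 1*(-189648))/(-309743) = -500376*1/442968 + (-123684 + 189648)*(-1/309743) = -20849/18457 + 65964*(-1/309743) = -20849/18457 - 65964/309743 = -7675329355/5716926551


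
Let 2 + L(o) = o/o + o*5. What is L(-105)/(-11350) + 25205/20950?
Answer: 5941929/4755650 ≈ 1.2494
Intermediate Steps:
L(o) = -1 + 5*o (L(o) = -2 + (o/o + o*5) = -2 + (1 + 5*o) = -1 + 5*o)
L(-105)/(-11350) + 25205/20950 = (-1 + 5*(-105))/(-11350) + 25205/20950 = (-1 - 525)*(-1/11350) + 25205*(1/20950) = -526*(-1/11350) + 5041/4190 = 263/5675 + 5041/4190 = 5941929/4755650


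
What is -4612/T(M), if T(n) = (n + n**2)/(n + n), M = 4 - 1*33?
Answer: 2306/7 ≈ 329.43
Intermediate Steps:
M = -29 (M = 4 - 33 = -29)
T(n) = (n + n**2)/(2*n) (T(n) = (n + n**2)/((2*n)) = (n + n**2)*(1/(2*n)) = (n + n**2)/(2*n))
-4612/T(M) = -4612/(1/2 + (1/2)*(-29)) = -4612/(1/2 - 29/2) = -4612/(-14) = -4612*(-1/14) = 2306/7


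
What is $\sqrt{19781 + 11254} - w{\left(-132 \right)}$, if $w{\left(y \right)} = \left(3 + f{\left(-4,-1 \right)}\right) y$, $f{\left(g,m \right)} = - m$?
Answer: $528 + \sqrt{31035} \approx 704.17$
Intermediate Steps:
$w{\left(y \right)} = 4 y$ ($w{\left(y \right)} = \left(3 - -1\right) y = \left(3 + 1\right) y = 4 y$)
$\sqrt{19781 + 11254} - w{\left(-132 \right)} = \sqrt{19781 + 11254} - 4 \left(-132\right) = \sqrt{31035} - -528 = \sqrt{31035} + 528 = 528 + \sqrt{31035}$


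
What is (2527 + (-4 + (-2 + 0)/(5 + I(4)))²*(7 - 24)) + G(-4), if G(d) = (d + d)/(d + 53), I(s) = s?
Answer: 8826163/3969 ≈ 2223.8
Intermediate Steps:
G(d) = 2*d/(53 + d) (G(d) = (2*d)/(53 + d) = 2*d/(53 + d))
(2527 + (-4 + (-2 + 0)/(5 + I(4)))²*(7 - 24)) + G(-4) = (2527 + (-4 + (-2 + 0)/(5 + 4))²*(7 - 24)) + 2*(-4)/(53 - 4) = (2527 + (-4 - 2/9)²*(-17)) + 2*(-4)/49 = (2527 + (-4 - 2*⅑)²*(-17)) + 2*(-4)*(1/49) = (2527 + (-4 - 2/9)²*(-17)) - 8/49 = (2527 + (-38/9)²*(-17)) - 8/49 = (2527 + (1444/81)*(-17)) - 8/49 = (2527 - 24548/81) - 8/49 = 180139/81 - 8/49 = 8826163/3969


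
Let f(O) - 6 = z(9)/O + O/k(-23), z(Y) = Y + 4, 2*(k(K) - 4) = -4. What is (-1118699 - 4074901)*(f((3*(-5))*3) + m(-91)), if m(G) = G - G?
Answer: 261584320/3 ≈ 8.7195e+7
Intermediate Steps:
k(K) = 2 (k(K) = 4 + (½)*(-4) = 4 - 2 = 2)
z(Y) = 4 + Y
f(O) = 6 + O/2 + 13/O (f(O) = 6 + ((4 + 9)/O + O/2) = 6 + (13/O + O*(½)) = 6 + (13/O + O/2) = 6 + (O/2 + 13/O) = 6 + O/2 + 13/O)
m(G) = 0
(-1118699 - 4074901)*(f((3*(-5))*3) + m(-91)) = (-1118699 - 4074901)*((6 + ((3*(-5))*3)/2 + 13/(((3*(-5))*3))) + 0) = -5193600*((6 + (-15*3)/2 + 13/((-15*3))) + 0) = -5193600*((6 + (½)*(-45) + 13/(-45)) + 0) = -5193600*((6 - 45/2 + 13*(-1/45)) + 0) = -5193600*((6 - 45/2 - 13/45) + 0) = -5193600*(-1511/90 + 0) = -5193600*(-1511/90) = 261584320/3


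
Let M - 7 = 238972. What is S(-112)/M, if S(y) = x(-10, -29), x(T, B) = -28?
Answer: -28/238979 ≈ -0.00011717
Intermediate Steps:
S(y) = -28
M = 238979 (M = 7 + 238972 = 238979)
S(-112)/M = -28/238979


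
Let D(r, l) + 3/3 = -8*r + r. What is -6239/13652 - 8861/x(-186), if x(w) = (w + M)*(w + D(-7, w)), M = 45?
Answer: -121184417/132820308 ≈ -0.91239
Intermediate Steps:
D(r, l) = -1 - 7*r (D(r, l) = -1 + (-8*r + r) = -1 - 7*r)
x(w) = (45 + w)*(48 + w) (x(w) = (w + 45)*(w + (-1 - 7*(-7))) = (45 + w)*(w + (-1 + 49)) = (45 + w)*(w + 48) = (45 + w)*(48 + w))
-6239/13652 - 8861/x(-186) = -6239/13652 - 8861/(2160 + (-186)² + 93*(-186)) = -6239*1/13652 - 8861/(2160 + 34596 - 17298) = -6239/13652 - 8861/19458 = -121184417/132820308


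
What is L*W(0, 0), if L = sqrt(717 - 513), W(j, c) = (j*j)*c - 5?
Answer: -10*sqrt(51) ≈ -71.414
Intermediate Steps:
W(j, c) = -5 + c*j**2 (W(j, c) = j**2*c - 5 = c*j**2 - 5 = -5 + c*j**2)
L = 2*sqrt(51) (L = sqrt(204) = 2*sqrt(51) ≈ 14.283)
L*W(0, 0) = (2*sqrt(51))*(-5 + 0*0**2) = (2*sqrt(51))*(-5 + 0*0) = (2*sqrt(51))*(-5 + 0) = (2*sqrt(51))*(-5) = -10*sqrt(51)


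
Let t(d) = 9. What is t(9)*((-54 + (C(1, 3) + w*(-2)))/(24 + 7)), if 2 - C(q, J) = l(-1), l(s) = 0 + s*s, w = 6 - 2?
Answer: -549/31 ≈ -17.710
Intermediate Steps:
w = 4
l(s) = s² (l(s) = 0 + s² = s²)
C(q, J) = 1 (C(q, J) = 2 - 1*(-1)² = 2 - 1*1 = 2 - 1 = 1)
t(9)*((-54 + (C(1, 3) + w*(-2)))/(24 + 7)) = 9*((-54 + (1 + 4*(-2)))/(24 + 7)) = 9*((-54 + (1 - 8))/31) = 9*((-54 - 7)*(1/31)) = 9*(-61*1/31) = 9*(-61/31) = -549/31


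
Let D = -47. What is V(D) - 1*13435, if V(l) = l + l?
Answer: -13529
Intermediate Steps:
V(l) = 2*l
V(D) - 1*13435 = 2*(-47) - 1*13435 = -94 - 13435 = -13529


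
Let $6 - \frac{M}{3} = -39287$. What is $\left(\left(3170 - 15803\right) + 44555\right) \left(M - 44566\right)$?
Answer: $2340297586$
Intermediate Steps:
$M = 117879$ ($M = 18 - -117861 = 18 + 117861 = 117879$)
$\left(\left(3170 - 15803\right) + 44555\right) \left(M - 44566\right) = \left(\left(3170 - 15803\right) + 44555\right) \left(117879 - 44566\right) = \left(-12633 + 44555\right) 73313 = 31922 \cdot 73313 = 2340297586$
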